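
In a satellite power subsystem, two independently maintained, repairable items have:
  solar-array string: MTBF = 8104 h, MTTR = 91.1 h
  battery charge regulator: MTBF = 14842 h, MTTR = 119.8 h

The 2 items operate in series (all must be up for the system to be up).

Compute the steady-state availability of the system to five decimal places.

A(solar-array string) = MTBF/(MTBF+MTTR) = 8104/(8104+91.1) = 0.988884
A(battery charge regulator) = MTBF/(MTBF+MTTR) = 14842/(14842+119.8) = 0.991993
Series availability: 0.988884 × 0.991993 = 0.98097

0.98097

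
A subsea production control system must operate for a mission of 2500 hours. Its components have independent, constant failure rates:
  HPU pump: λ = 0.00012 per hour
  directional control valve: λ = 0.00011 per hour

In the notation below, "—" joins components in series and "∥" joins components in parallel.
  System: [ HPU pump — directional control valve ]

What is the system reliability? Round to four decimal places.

0.5627

R(HPU pump) = exp(−0.00012 × 2500) = 0.740818
R(directional control valve) = exp(−0.00011 × 2500) = 0.759572
Series (HPU pump and directional control valve): 0.740818 × 0.759572 = 0.5627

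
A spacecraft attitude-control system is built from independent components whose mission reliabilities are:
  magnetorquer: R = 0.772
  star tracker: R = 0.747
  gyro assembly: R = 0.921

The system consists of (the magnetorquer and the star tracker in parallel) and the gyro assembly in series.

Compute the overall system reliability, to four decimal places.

Parallel (magnetorquer and star tracker): 1 − (1 − 0.772000)(1 − 0.747000) = 0.942316
Series ([0.942316] and gyro assembly): 0.942316 × 0.921000 = 0.8679

0.8679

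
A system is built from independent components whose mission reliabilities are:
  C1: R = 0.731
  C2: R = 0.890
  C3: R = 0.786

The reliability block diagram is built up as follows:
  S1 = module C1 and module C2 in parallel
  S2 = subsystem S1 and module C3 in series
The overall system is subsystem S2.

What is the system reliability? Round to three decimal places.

0.763

Parallel (C1 and C2): 1 − (1 − 0.73100)(1 − 0.89000) = 0.97041
Series ([0.97041] and C3): 0.97041 × 0.78600 = 0.763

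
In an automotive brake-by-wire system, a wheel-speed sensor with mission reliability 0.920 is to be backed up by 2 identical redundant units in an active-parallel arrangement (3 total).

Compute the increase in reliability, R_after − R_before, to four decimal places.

R_before = 0.920
R_after = 1 − (1 − 0.920)^3 = 0.9995
ΔR = 0.9995 − 0.920 = 0.0795

0.0795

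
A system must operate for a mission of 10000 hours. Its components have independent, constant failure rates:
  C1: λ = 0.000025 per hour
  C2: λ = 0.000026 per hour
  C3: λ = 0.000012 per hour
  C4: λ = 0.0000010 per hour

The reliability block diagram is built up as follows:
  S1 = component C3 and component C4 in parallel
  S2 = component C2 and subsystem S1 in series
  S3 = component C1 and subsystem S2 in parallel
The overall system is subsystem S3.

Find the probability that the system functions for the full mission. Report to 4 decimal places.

R(C1) = exp(−0.000025 × 10000) = 0.778801
R(C2) = exp(−0.000026 × 10000) = 0.771052
R(C3) = exp(−0.000012 × 10000) = 0.886920
R(C4) = exp(−0.0000010 × 10000) = 0.990050
Parallel (C3 and C4): 1 − (1 − 0.886920)(1 − 0.990050) = 0.998875
Series (C2 and [0.998875]): 0.771052 × 0.998875 = 0.770185
Parallel (C1 and [0.770185]): 1 − (1 − 0.778801)(1 − 0.770185) = 0.9492

0.9492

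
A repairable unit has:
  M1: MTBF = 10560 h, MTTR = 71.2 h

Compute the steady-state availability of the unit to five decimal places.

0.99330

A(M1) = MTBF/(MTBF+MTTR) = 10560/(10560+71.2) = 0.99330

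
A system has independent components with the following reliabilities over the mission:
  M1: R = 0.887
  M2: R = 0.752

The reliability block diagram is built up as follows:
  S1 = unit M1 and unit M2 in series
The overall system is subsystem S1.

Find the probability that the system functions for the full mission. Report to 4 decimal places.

0.6670

Series (M1 and M2): 0.887000 × 0.752000 = 0.6670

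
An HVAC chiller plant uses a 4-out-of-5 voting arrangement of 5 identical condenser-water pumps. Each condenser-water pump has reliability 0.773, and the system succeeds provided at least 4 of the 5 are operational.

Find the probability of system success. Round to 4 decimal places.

0.6812

R = Σ_{i=4}^{5} C(5,i) p^i (1−p)^{5−i} with p = 0.773
C(5,4)·0.773^4·0.227^1 = 0.405241
C(5,5)·0.773^5·0.227^0 = 0.275993
Sum = 0.6812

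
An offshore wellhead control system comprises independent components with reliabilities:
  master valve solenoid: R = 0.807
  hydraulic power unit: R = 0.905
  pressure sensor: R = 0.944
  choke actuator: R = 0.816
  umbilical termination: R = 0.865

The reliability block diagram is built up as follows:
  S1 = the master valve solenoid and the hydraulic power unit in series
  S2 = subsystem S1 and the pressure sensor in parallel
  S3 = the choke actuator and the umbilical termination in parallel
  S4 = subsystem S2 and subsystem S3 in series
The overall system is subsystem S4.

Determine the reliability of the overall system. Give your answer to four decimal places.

0.9604

Series (master valve solenoid and hydraulic power unit): 0.807000 × 0.905000 = 0.730335
Parallel ([0.730335] and pressure sensor): 1 − (1 − 0.730335)(1 − 0.944000) = 0.984899
Parallel (choke actuator and umbilical termination): 1 − (1 − 0.816000)(1 − 0.865000) = 0.975160
Series ([0.984899] and [0.975160]): 0.984899 × 0.975160 = 0.9604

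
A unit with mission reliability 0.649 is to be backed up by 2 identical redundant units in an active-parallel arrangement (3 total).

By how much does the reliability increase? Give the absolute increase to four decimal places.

R_before = 0.649
R_after = 1 − (1 − 0.649)^3 = 0.9568
ΔR = 0.9568 − 0.649 = 0.3078

0.3078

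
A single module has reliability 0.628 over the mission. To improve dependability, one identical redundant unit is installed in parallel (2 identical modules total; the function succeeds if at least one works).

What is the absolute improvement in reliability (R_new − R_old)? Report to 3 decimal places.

0.234

R_before = 0.628
R_after = 1 − (1 − 0.628)^2 = 0.862
ΔR = 0.862 − 0.628 = 0.234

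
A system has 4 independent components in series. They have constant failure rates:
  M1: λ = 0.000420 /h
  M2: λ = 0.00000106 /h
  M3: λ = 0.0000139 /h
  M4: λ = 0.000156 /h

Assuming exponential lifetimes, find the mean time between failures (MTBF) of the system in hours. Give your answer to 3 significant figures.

Series of exponential components: λ_sys = Σ λ_i
λ_sys = 0.000420 + 0.00000106 + 0.0000139 + 0.000156 = 5.9096e-04 /h
MTBF = 1 / λ_sys = 1690 h

1690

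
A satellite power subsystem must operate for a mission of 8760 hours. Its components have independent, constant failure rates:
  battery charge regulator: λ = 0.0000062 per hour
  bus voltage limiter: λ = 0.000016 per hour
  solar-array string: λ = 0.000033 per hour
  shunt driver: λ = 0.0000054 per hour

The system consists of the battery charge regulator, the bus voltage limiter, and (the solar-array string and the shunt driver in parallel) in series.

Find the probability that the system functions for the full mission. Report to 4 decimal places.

0.8137

R(battery charge regulator) = exp(−0.0000062 × 8760) = 0.947137
R(bus voltage limiter) = exp(−0.000016 × 8760) = 0.869219
R(solar-array string) = exp(−0.000033 × 8760) = 0.748952
R(shunt driver) = exp(−0.0000054 × 8760) = 0.953797
Parallel (solar-array string and shunt driver): 1 − (1 − 0.748952)(1 − 0.953797) = 0.988401
Series (battery charge regulator, bus voltage limiter, and [0.988401]): 0.947137 × 0.869219 × 0.988401 = 0.8137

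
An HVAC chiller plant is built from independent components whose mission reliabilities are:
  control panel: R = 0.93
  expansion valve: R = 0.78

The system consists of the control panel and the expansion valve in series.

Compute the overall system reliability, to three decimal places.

Series (control panel and expansion valve): 0.93000 × 0.78000 = 0.725

0.725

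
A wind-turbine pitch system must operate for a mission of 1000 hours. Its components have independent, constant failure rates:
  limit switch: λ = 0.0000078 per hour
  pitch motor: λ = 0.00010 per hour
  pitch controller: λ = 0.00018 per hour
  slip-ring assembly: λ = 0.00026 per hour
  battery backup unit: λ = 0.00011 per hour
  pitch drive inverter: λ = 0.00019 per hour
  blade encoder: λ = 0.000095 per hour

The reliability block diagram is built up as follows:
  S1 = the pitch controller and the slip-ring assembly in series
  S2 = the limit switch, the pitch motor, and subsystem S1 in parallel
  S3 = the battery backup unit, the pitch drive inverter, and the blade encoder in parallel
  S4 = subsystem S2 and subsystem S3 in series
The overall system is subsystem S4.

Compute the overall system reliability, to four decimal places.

0.9981

R(limit switch) = exp(−0.0000078 × 1000) = 0.992230
R(pitch motor) = exp(−0.00010 × 1000) = 0.904837
R(pitch controller) = exp(−0.00018 × 1000) = 0.835270
R(slip-ring assembly) = exp(−0.00026 × 1000) = 0.771052
R(battery backup unit) = exp(−0.00011 × 1000) = 0.895834
R(pitch drive inverter) = exp(−0.00019 × 1000) = 0.826959
R(blade encoder) = exp(−0.000095 × 1000) = 0.909373
Series (pitch controller and slip-ring assembly): 0.835270 × 0.771052 = 0.644037
Parallel (limit switch, pitch motor, and [0.644037]): 1 − (1 − 0.992230)(1 − 0.904837)(1 − 0.644037) = 0.999737
Parallel (battery backup unit, pitch drive inverter, and blade encoder): 1 − (1 − 0.895834)(1 − 0.826959)(1 − 0.909373) = 0.998366
Series ([0.999737] and [0.998366]): 0.999737 × 0.998366 = 0.9981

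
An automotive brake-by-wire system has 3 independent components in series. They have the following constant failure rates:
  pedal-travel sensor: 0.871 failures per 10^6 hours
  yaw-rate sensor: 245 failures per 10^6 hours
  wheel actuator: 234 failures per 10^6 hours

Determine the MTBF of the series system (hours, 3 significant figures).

2080

Series of exponential components: λ_sys = Σ λ_i
λ_sys = 0.000000871 + 0.000245 + 0.000234 = 4.7987e-04 /h
MTBF = 1 / λ_sys = 2080 h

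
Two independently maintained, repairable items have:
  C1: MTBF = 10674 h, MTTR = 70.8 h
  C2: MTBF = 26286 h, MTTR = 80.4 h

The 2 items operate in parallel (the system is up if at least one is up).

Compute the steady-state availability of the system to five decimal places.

0.99998

A(C1) = MTBF/(MTBF+MTTR) = 10674/(10674+70.8) = 0.993411
A(C2) = MTBF/(MTBF+MTTR) = 26286/(26286+80.4) = 0.996951
Parallel availability: 1 − (1 − 0.993411)(1 − 0.996951) = 0.99998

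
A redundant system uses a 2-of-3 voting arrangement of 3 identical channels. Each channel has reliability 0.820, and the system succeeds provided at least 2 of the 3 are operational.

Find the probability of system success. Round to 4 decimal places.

0.9145

R = Σ_{i=2}^{3} C(3,i) p^i (1−p)^{3−i} with p = 0.820
C(3,2)·0.820^2·0.180^1 = 0.363096
C(3,3)·0.820^3·0.180^0 = 0.551368
Sum = 0.9145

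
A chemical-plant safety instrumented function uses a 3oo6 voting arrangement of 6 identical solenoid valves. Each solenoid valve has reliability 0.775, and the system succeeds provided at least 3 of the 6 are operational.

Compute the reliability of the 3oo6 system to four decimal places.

R = Σ_{i=3}^{6} C(6,i) p^i (1−p)^{6−i} with p = 0.775
C(6,3)·0.775^3·0.225^3 = 0.106043
C(6,4)·0.775^4·0.225^2 = 0.273945
C(6,5)·0.775^5·0.225^1 = 0.377435
C(6,6)·0.775^6·0.225^0 = 0.216676
Sum = 0.9741

0.9741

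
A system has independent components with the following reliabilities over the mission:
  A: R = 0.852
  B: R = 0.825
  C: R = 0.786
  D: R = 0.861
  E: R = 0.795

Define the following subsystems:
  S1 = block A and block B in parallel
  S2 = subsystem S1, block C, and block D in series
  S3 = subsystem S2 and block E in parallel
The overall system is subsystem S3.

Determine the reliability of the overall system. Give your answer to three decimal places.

Parallel (A and B): 1 − (1 − 0.85200)(1 − 0.82500) = 0.97410
Series ([0.97410], C, and D): 0.97410 × 0.78600 × 0.86100 = 0.65922
Parallel ([0.65922] and E): 1 − (1 − 0.65922)(1 − 0.79500) = 0.930

0.930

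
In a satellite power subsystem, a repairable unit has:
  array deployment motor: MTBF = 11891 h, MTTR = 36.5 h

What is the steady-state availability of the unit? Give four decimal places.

A(array deployment motor) = MTBF/(MTBF+MTTR) = 11891/(11891+36.5) = 0.9969

0.9969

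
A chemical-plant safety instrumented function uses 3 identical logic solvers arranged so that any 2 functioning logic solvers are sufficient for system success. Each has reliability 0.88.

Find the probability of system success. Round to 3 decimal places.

0.960

R = Σ_{i=2}^{3} C(3,i) p^i (1−p)^{3−i} with p = 0.88
C(3,2)·0.88^2·0.12^1 = 0.27878
C(3,3)·0.88^3·0.12^0 = 0.68147
Sum = 0.960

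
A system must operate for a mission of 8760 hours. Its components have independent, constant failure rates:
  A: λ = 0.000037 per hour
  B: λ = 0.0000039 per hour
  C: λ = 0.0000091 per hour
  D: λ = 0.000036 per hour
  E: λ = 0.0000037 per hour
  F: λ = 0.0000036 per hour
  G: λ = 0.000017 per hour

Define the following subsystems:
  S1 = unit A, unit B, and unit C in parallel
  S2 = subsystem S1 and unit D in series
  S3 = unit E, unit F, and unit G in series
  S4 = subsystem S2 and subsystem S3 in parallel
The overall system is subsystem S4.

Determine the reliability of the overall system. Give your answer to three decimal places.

R(A) = exp(−0.000037 × 8760) = 0.72316
R(B) = exp(−0.0000039 × 8760) = 0.96641
R(C) = exp(−0.0000091 × 8760) = 0.92338
R(D) = exp(−0.000036 × 8760) = 0.72953
R(E) = exp(−0.0000037 × 8760) = 0.96811
R(F) = exp(−0.0000036 × 8760) = 0.96896
R(G) = exp(−0.000017 × 8760) = 0.86164
Parallel (A, B, and C): 1 − (1 − 0.72316)(1 − 0.96641)(1 − 0.92338) = 0.99929
Series ([0.99929] and D): 0.99929 × 0.72953 = 0.72901
Series (E, F, and G): 0.96811 × 0.96896 × 0.86164 = 0.80827
Parallel ([0.72901] and [0.80827]): 1 − (1 − 0.72901)(1 − 0.80827) = 0.948

0.948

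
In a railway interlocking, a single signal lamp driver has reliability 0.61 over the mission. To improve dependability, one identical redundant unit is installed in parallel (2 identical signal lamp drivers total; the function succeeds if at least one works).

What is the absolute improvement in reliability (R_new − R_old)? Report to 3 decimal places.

0.238

R_before = 0.61
R_after = 1 − (1 − 0.61)^2 = 0.848
ΔR = 0.848 − 0.61 = 0.238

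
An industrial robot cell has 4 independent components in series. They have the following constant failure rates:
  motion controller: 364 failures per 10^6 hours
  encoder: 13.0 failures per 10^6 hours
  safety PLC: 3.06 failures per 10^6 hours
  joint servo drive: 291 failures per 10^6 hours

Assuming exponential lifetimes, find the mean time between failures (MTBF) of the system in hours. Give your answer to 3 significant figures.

1490

Series of exponential components: λ_sys = Σ λ_i
λ_sys = 0.000364 + 0.0000130 + 0.00000306 + 0.000291 = 6.7106e-04 /h
MTBF = 1 / λ_sys = 1490 h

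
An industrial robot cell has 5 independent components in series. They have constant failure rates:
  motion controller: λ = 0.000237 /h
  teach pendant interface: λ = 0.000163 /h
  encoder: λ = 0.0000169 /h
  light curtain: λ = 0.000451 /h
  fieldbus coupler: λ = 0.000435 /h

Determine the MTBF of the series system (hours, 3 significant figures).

768

Series of exponential components: λ_sys = Σ λ_i
λ_sys = 0.000237 + 0.000163 + 0.0000169 + 0.000451 + 0.000435 = 1.3029e-03 /h
MTBF = 1 / λ_sys = 768 h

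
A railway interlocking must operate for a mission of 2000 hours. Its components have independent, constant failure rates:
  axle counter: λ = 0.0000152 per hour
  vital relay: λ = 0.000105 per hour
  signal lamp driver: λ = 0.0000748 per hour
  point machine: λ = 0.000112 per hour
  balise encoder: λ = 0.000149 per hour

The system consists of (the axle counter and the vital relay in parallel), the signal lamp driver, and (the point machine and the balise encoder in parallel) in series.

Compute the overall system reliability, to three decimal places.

R(axle counter) = exp(−0.0000152 × 2000) = 0.97006
R(vital relay) = exp(−0.000105 × 2000) = 0.81058
R(signal lamp driver) = exp(−0.0000748 × 2000) = 0.86105
R(point machine) = exp(−0.000112 × 2000) = 0.79932
R(balise encoder) = exp(−0.000149 × 2000) = 0.74230
Parallel (axle counter and vital relay): 1 − (1 − 0.97006)(1 − 0.81058) = 0.99433
Parallel (point machine and balise encoder): 1 − (1 − 0.79932)(1 − 0.74230) = 0.94828
Series ([0.99433], signal lamp driver, and [0.94828]): 0.99433 × 0.86105 × 0.94828 = 0.812

0.812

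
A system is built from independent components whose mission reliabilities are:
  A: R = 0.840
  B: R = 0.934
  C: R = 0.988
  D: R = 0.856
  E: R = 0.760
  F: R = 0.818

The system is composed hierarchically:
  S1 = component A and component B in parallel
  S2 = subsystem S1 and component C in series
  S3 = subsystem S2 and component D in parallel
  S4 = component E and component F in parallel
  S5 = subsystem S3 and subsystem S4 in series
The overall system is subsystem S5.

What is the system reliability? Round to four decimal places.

0.9532

Parallel (A and B): 1 − (1 − 0.840000)(1 − 0.934000) = 0.989440
Series ([0.989440] and C): 0.989440 × 0.988000 = 0.977567
Parallel ([0.977567] and D): 1 − (1 − 0.977567)(1 − 0.856000) = 0.996770
Parallel (E and F): 1 − (1 − 0.760000)(1 − 0.818000) = 0.956320
Series ([0.996770] and [0.956320]): 0.996770 × 0.956320 = 0.9532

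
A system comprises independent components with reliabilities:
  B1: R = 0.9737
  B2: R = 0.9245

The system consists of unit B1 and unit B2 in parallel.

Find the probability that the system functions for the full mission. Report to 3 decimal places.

Parallel (B1 and B2): 1 − (1 − 0.97370)(1 − 0.92450) = 0.998

0.998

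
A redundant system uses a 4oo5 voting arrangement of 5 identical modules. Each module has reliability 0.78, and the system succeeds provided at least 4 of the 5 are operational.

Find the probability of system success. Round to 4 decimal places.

R = Σ_{i=4}^{5} C(5,i) p^i (1−p)^{5−i} with p = 0.78
C(5,4)·0.78^4·0.22^1 = 0.407166
C(5,5)·0.78^5·0.22^0 = 0.288717
Sum = 0.6959

0.6959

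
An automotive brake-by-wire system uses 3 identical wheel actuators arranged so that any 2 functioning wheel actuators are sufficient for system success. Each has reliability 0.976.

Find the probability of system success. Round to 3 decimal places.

0.998

R = Σ_{i=2}^{3} C(3,i) p^i (1−p)^{3−i} with p = 0.976
C(3,2)·0.976^2·0.024^1 = 0.06859
C(3,3)·0.976^3·0.024^0 = 0.92971
Sum = 0.998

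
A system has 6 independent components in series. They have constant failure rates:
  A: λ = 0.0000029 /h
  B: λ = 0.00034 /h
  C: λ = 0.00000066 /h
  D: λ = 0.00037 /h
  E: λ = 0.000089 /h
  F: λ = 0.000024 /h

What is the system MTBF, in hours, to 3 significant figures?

1210

Series of exponential components: λ_sys = Σ λ_i
λ_sys = 0.0000029 + 0.00034 + 0.00000066 + 0.00037 + 0.000089 + 0.000024 = 8.2656e-04 /h
MTBF = 1 / λ_sys = 1210 h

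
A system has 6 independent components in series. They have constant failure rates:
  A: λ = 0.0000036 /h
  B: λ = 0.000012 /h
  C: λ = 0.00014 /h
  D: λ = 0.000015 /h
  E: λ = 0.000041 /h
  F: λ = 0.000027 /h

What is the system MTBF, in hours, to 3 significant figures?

4190

Series of exponential components: λ_sys = Σ λ_i
λ_sys = 0.0000036 + 0.000012 + 0.00014 + 0.000015 + 0.000041 + 0.000027 = 2.3860e-04 /h
MTBF = 1 / λ_sys = 4190 h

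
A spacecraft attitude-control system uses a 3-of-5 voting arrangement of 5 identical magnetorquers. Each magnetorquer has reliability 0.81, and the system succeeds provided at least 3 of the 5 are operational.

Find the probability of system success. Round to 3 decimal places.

R = Σ_{i=3}^{5} C(5,i) p^i (1−p)^{5−i} with p = 0.81
C(5,3)·0.81^3·0.19^2 = 0.19185
C(5,4)·0.81^4·0.19^1 = 0.40894
C(5,5)·0.81^5·0.19^0 = 0.34868
Sum = 0.949

0.949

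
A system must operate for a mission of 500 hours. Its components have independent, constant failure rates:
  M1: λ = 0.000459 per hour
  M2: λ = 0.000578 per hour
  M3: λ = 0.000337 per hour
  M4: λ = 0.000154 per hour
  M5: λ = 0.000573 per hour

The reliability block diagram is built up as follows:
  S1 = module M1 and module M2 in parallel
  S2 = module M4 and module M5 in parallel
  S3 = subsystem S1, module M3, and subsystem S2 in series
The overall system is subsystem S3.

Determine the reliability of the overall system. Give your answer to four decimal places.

0.7866

R(M1) = exp(−0.000459 × 500) = 0.794931
R(M2) = exp(−0.000578 × 500) = 0.749012
R(M3) = exp(−0.000337 × 500) = 0.844931
R(M4) = exp(−0.000154 × 500) = 0.925890
R(M5) = exp(−0.000573 × 500) = 0.750887
Parallel (M1 and M2): 1 − (1 − 0.794931)(1 − 0.749012) = 0.948530
Parallel (M4 and M5): 1 − (1 − 0.925890)(1 − 0.750887) = 0.981538
Series ([0.948530], M3, and [0.981538]): 0.948530 × 0.844931 × 0.981538 = 0.7866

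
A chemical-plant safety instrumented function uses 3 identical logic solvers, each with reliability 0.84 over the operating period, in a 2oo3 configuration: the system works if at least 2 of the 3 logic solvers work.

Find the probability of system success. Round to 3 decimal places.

R = Σ_{i=2}^{3} C(3,i) p^i (1−p)^{3−i} with p = 0.84
C(3,2)·0.84^2·0.16^1 = 0.33869
C(3,3)·0.84^3·0.16^0 = 0.59270
Sum = 0.931

0.931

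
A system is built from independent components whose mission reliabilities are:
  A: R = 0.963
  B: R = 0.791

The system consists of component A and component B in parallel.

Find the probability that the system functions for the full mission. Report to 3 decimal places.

0.992

Parallel (A and B): 1 − (1 − 0.96300)(1 − 0.79100) = 0.992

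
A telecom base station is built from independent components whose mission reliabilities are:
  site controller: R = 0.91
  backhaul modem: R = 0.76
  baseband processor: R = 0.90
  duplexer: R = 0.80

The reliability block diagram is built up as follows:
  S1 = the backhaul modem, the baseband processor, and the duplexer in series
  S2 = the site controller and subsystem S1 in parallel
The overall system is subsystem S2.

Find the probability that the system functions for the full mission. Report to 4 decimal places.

Series (backhaul modem, baseband processor, and duplexer): 0.760000 × 0.900000 × 0.800000 = 0.547200
Parallel (site controller and [0.547200]): 1 − (1 − 0.910000)(1 − 0.547200) = 0.9592

0.9592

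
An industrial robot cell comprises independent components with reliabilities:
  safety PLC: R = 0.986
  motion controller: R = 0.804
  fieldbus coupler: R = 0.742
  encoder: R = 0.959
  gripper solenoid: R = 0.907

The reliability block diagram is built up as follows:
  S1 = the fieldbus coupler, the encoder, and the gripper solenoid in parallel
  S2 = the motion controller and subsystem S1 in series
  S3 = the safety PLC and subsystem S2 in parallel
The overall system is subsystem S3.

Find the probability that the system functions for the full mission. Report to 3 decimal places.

Parallel (fieldbus coupler, encoder, and gripper solenoid): 1 − (1 − 0.74200)(1 − 0.95900)(1 − 0.90700) = 0.99902
Series (motion controller and [0.99902]): 0.80400 × 0.99902 = 0.80321
Parallel (safety PLC and [0.80321]): 1 − (1 − 0.98600)(1 − 0.80321) = 0.997

0.997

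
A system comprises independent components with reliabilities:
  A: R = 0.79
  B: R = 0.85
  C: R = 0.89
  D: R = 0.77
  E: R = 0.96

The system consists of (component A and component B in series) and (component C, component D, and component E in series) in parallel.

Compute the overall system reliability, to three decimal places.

Series (A and B): 0.79000 × 0.85000 = 0.67150
Series (C, D, and E): 0.89000 × 0.77000 × 0.96000 = 0.65789
Parallel ([0.67150] and [0.65789]): 1 − (1 − 0.67150)(1 − 0.65789) = 0.888

0.888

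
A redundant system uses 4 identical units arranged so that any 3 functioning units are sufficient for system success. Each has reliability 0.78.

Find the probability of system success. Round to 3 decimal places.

0.788

R = Σ_{i=3}^{4} C(4,i) p^i (1−p)^{4−i} with p = 0.78
C(4,3)·0.78^3·0.22^1 = 0.41761
C(4,4)·0.78^4·0.22^0 = 0.37015
Sum = 0.788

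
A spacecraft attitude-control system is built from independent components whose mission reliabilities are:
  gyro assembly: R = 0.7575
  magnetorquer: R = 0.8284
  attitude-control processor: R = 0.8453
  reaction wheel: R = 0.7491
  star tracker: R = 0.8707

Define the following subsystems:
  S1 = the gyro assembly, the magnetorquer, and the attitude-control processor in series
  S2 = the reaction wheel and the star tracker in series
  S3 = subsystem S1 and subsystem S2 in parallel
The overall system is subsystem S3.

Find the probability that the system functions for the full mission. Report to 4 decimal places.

Series (gyro assembly, magnetorquer, and attitude-control processor): 0.757500 × 0.828400 × 0.845300 = 0.530437
Series (reaction wheel and star tracker): 0.749100 × 0.870700 = 0.652241
Parallel ([0.530437] and [0.652241]): 1 − (1 − 0.530437)(1 − 0.652241) = 0.8367

0.8367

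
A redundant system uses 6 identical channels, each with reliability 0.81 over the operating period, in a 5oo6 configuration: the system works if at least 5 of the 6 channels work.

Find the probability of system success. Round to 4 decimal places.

R = Σ_{i=5}^{6} C(6,i) p^i (1−p)^{6−i} with p = 0.81
C(6,5)·0.81^5·0.19^1 = 0.397493
C(6,6)·0.81^6·0.19^0 = 0.282430
Sum = 0.6799

0.6799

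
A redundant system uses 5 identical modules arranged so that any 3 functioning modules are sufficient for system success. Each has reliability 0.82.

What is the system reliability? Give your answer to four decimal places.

R = Σ_{i=3}^{5} C(5,i) p^i (1−p)^{5−i} with p = 0.82
C(5,3)·0.82^3·0.18^2 = 0.178643
C(5,4)·0.82^4·0.18^1 = 0.406910
C(5,5)·0.82^5·0.18^0 = 0.370740
Sum = 0.9563

0.9563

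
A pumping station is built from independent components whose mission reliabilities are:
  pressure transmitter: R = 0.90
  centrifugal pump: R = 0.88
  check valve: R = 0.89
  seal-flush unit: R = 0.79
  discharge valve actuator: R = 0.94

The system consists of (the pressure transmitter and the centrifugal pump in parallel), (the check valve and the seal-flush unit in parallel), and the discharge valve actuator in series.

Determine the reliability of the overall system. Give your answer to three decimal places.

Parallel (pressure transmitter and centrifugal pump): 1 − (1 − 0.90000)(1 − 0.88000) = 0.98800
Parallel (check valve and seal-flush unit): 1 − (1 − 0.89000)(1 − 0.79000) = 0.97690
Series ([0.98800], [0.97690], and discharge valve actuator): 0.98800 × 0.97690 × 0.94000 = 0.907

0.907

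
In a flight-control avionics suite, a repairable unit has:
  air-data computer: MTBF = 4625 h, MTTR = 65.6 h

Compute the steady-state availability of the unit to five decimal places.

A(air-data computer) = MTBF/(MTBF+MTTR) = 4625/(4625+65.6) = 0.98601

0.98601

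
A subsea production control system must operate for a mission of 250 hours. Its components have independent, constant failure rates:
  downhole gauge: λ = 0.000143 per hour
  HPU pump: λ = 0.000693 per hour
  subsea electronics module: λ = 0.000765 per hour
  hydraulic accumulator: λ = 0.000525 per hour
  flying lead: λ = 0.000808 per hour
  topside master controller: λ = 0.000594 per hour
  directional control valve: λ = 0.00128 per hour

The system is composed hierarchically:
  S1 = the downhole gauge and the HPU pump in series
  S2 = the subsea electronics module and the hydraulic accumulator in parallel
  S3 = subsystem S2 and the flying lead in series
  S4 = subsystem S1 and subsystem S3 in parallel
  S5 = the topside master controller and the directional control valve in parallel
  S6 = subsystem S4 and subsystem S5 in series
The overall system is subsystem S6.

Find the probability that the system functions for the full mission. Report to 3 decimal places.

R(downhole gauge) = exp(−0.000143 × 250) = 0.96488
R(HPU pump) = exp(−0.000693 × 250) = 0.84093
R(subsea electronics module) = exp(−0.000765 × 250) = 0.82593
R(hydraulic accumulator) = exp(−0.000525 × 250) = 0.87700
R(flying lead) = exp(−0.000808 × 250) = 0.81709
R(topside master controller) = exp(−0.000594 × 250) = 0.86200
R(directional control valve) = exp(−0.00128 × 250) = 0.72615
Series (downhole gauge and HPU pump): 0.96488 × 0.84093 = 0.81140
Parallel (subsea electronics module and hydraulic accumulator): 1 − (1 − 0.82593)(1 − 0.87700) = 0.97859
Series ([0.97859] and flying lead): 0.97859 × 0.81709 = 0.79960
Parallel ([0.81140] and [0.79960]): 1 − (1 − 0.81140)(1 − 0.79960) = 0.96220
Parallel (topside master controller and directional control valve): 1 − (1 − 0.86200)(1 − 0.72615) = 0.96221
Series ([0.96220] and [0.96221]): 0.96220 × 0.96221 = 0.926

0.926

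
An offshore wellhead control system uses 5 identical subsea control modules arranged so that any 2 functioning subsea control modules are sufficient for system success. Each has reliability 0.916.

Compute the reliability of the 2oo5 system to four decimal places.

R = Σ_{i=2}^{5} C(5,i) p^i (1−p)^{5−i} with p = 0.916
C(5,2)·0.916^2·0.084^3 = 0.004973
C(5,3)·0.916^3·0.084^2 = 0.054231
C(5,4)·0.916^4·0.084^1 = 0.295686
C(5,5)·0.916^5·0.084^0 = 0.644878
Sum = 0.9998

0.9998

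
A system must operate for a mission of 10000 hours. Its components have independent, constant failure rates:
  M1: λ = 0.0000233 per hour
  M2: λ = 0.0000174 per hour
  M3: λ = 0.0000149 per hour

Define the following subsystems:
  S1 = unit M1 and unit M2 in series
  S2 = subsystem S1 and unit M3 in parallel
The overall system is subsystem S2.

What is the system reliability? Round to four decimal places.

0.9537

R(M1) = exp(−0.0000233 × 10000) = 0.792154
R(M2) = exp(−0.0000174 × 10000) = 0.840297
R(M3) = exp(−0.0000149 × 10000) = 0.861569
Series (M1 and M2): 0.792154 × 0.840297 = 0.665645
Parallel ([0.665645] and M3): 1 − (1 − 0.665645)(1 − 0.861569) = 0.9537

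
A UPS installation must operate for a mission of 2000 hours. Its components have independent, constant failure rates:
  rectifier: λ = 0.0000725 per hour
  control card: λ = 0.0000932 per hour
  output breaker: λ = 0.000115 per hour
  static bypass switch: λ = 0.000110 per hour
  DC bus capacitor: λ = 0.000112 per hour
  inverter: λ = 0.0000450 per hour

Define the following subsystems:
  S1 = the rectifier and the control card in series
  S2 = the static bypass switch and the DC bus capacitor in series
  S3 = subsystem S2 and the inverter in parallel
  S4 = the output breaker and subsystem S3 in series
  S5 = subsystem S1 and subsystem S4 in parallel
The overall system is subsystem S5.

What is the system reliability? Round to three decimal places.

R(rectifier) = exp(−0.0000725 × 2000) = 0.86502
R(control card) = exp(−0.0000932 × 2000) = 0.82994
R(output breaker) = exp(−0.000115 × 2000) = 0.79453
R(static bypass switch) = exp(−0.000110 × 2000) = 0.80252
R(DC bus capacitor) = exp(−0.000112 × 2000) = 0.79932
R(inverter) = exp(−0.0000450 × 2000) = 0.91393
Series (rectifier and control card): 0.86502 × 0.82994 = 0.71791
Series (static bypass switch and DC bus capacitor): 0.80252 × 0.79932 = 0.64147
Parallel ([0.64147] and inverter): 1 − (1 − 0.64147)(1 − 0.91393) = 0.96914
Series (output breaker and [0.96914]): 0.79453 × 0.96914 = 0.77001
Parallel ([0.71791] and [0.77001]): 1 − (1 − 0.71791)(1 − 0.77001) = 0.935

0.935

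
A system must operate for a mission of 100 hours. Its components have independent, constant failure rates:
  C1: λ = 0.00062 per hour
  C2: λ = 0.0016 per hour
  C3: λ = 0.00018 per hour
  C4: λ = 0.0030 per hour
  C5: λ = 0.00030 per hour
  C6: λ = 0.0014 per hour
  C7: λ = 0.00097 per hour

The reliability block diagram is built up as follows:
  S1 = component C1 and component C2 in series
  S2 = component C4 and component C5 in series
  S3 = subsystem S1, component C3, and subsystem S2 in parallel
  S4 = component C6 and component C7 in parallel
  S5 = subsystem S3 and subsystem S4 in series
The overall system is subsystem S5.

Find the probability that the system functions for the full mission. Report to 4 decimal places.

R(C1) = exp(−0.00062 × 100) = 0.939883
R(C2) = exp(−0.0016 × 100) = 0.852144
R(C3) = exp(−0.00018 × 100) = 0.982161
R(C4) = exp(−0.0030 × 100) = 0.740818
R(C5) = exp(−0.00030 × 100) = 0.970446
R(C6) = exp(−0.0014 × 100) = 0.869358
R(C7) = exp(−0.00097 × 100) = 0.907556
Series (C1 and C2): 0.939883 × 0.852144 = 0.800916
Series (C4 and C5): 0.740818 × 0.970446 = 0.718924
Parallel ([0.800916], C3, and [0.718924]): 1 − (1 − 0.800916)(1 − 0.982161)(1 − 0.718924) = 0.999002
Parallel (C6 and C7): 1 − (1 − 0.869358)(1 − 0.907556) = 0.987923
Series ([0.999002] and [0.987923]): 0.999002 × 0.987923 = 0.9869

0.9869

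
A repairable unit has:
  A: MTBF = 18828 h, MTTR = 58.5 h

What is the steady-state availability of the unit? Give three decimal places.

A(A) = MTBF/(MTBF+MTTR) = 18828/(18828+58.5) = 0.997

0.997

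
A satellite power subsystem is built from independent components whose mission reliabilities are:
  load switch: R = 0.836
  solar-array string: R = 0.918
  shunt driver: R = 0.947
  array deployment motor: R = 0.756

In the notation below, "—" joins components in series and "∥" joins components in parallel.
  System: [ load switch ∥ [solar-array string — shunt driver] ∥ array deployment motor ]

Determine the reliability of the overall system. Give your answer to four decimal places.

0.9948

Series (solar-array string and shunt driver): 0.918000 × 0.947000 = 0.869346
Parallel (load switch, [0.869346], and array deployment motor): 1 − (1 − 0.836000)(1 − 0.869346)(1 − 0.756000) = 0.9948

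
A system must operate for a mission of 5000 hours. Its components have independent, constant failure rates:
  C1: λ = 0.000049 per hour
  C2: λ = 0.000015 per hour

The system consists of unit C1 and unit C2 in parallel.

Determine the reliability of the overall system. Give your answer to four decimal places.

R(C1) = exp(−0.000049 × 5000) = 0.782705
R(C2) = exp(−0.000015 × 5000) = 0.927743
Parallel (C1 and C2): 1 − (1 − 0.782705)(1 − 0.927743) = 0.9843

0.9843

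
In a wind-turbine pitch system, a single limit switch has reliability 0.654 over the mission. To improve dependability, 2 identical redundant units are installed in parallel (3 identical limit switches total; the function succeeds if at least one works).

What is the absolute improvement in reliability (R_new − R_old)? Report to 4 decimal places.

R_before = 0.654
R_after = 1 − (1 − 0.654)^3 = 0.9586
ΔR = 0.9586 − 0.654 = 0.3046

0.3046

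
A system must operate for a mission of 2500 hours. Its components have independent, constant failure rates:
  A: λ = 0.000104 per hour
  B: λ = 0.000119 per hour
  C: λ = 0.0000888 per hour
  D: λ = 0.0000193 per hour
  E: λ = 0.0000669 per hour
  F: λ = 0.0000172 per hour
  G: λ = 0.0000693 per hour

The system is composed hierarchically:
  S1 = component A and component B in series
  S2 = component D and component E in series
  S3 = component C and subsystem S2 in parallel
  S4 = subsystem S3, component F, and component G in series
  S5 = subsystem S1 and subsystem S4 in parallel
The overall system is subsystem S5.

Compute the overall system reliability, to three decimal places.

0.904

R(A) = exp(−0.000104 × 2500) = 0.77105
R(B) = exp(−0.000119 × 2500) = 0.74267
R(C) = exp(−0.0000888 × 2500) = 0.80092
R(D) = exp(−0.0000193 × 2500) = 0.95290
R(E) = exp(−0.0000669 × 2500) = 0.84599
R(F) = exp(−0.0000172 × 2500) = 0.95791
R(G) = exp(−0.0000693 × 2500) = 0.84093
Series (A and B): 0.77105 × 0.74267 = 0.57264
Series (D and E): 0.95290 × 0.84599 = 0.80614
Parallel (C and [0.80614]): 1 − (1 − 0.80092)(1 − 0.80614) = 0.96141
Series ([0.96141], F, and G): 0.96141 × 0.95791 × 0.84093 = 0.77445
Parallel ([0.57264] and [0.77445]): 1 − (1 − 0.57264)(1 − 0.77445) = 0.904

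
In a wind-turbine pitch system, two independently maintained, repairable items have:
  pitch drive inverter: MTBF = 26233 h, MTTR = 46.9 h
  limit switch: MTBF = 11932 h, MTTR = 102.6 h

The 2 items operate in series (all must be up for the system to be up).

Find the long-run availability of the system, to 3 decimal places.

0.990

A(pitch drive inverter) = MTBF/(MTBF+MTTR) = 26233/(26233+46.9) = 0.998215
A(limit switch) = MTBF/(MTBF+MTTR) = 11932/(11932+102.6) = 0.991475
Series availability: 0.998215 × 0.991475 = 0.990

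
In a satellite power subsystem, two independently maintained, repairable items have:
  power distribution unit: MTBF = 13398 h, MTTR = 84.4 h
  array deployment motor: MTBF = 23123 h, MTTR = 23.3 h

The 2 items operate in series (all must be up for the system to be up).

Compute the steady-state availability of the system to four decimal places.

A(power distribution unit) = MTBF/(MTBF+MTTR) = 13398/(13398+84.4) = 0.993740
A(array deployment motor) = MTBF/(MTBF+MTTR) = 23123/(23123+23.3) = 0.998993
Series availability: 0.993740 × 0.998993 = 0.9927

0.9927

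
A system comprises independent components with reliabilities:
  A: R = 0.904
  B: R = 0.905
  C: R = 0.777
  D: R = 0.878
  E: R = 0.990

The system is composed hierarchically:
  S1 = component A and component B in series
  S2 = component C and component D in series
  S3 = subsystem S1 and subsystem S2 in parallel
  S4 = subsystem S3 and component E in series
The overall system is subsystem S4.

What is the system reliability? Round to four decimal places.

Series (A and B): 0.904000 × 0.905000 = 0.818120
Series (C and D): 0.777000 × 0.878000 = 0.682206
Parallel ([0.818120] and [0.682206]): 1 − (1 − 0.818120)(1 − 0.682206) = 0.942200
Series ([0.942200] and E): 0.942200 × 0.990000 = 0.9328

0.9328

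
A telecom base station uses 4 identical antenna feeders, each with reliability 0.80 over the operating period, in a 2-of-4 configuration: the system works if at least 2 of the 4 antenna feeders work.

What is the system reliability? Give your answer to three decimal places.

0.973

R = Σ_{i=2}^{4} C(4,i) p^i (1−p)^{4−i} with p = 0.80
C(4,2)·0.80^2·0.20^2 = 0.15360
C(4,3)·0.80^3·0.20^1 = 0.40960
C(4,4)·0.80^4·0.20^0 = 0.40960
Sum = 0.973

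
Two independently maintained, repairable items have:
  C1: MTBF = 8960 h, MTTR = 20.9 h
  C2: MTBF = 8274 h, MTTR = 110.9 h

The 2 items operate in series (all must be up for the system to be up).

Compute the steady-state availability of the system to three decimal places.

0.984

A(C1) = MTBF/(MTBF+MTTR) = 8960/(8960+20.9) = 0.997673
A(C2) = MTBF/(MTBF+MTTR) = 8274/(8274+110.9) = 0.986774
Series availability: 0.997673 × 0.986774 = 0.984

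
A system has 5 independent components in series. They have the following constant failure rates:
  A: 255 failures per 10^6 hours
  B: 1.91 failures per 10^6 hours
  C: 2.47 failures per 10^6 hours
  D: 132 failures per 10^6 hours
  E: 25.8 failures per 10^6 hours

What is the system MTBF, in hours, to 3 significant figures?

Series of exponential components: λ_sys = Σ λ_i
λ_sys = 0.000255 + 0.00000191 + 0.00000247 + 0.000132 + 0.0000258 = 4.1718e-04 /h
MTBF = 1 / λ_sys = 2400 h

2400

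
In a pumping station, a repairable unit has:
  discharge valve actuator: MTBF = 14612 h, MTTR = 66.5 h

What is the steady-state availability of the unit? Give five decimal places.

A(discharge valve actuator) = MTBF/(MTBF+MTTR) = 14612/(14612+66.5) = 0.99547

0.99547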